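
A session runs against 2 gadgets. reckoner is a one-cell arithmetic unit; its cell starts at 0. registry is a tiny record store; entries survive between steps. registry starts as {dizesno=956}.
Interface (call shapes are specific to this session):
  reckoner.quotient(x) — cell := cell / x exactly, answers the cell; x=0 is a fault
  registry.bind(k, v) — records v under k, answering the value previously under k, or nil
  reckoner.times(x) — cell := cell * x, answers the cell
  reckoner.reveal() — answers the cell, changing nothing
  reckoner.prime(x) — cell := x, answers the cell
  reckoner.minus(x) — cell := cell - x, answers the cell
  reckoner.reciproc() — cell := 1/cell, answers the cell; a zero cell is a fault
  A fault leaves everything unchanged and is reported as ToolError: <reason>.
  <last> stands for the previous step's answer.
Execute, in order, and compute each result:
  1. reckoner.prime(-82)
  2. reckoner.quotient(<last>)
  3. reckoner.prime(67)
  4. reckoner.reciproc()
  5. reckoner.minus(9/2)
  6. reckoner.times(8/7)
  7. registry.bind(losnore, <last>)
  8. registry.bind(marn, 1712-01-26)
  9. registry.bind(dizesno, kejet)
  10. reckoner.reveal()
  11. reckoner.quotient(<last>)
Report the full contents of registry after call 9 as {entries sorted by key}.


Answer: {dizesno=kejet, losnore=-2404/469, marn=1712-01-26}

Derivation:
I run reckoner.prime passing x='-82', yielding -82.
I use reckoner.quotient passing x='<last>', which returns 1.
Calling reckoner.prime passing x='67', — result: 67.
Using reckoner.reciproc(), and get 1/67.
Then reckoner.minus passing x='9/2', — result: -601/134.
I invoke reckoner.times passing x='8/7', yielding -2404/469.
Using registry.bind passing k='losnore', v='<last>', and see nil.
Now I run registry.bind passing k='marn', v='1712-01-26', yielding nil.
Now I run registry.bind passing k='dizesno', v='kejet', and get 956.
Using reckoner.reveal(): -2404/469.
Then reckoner.quotient passing x='<last>', and see 1.


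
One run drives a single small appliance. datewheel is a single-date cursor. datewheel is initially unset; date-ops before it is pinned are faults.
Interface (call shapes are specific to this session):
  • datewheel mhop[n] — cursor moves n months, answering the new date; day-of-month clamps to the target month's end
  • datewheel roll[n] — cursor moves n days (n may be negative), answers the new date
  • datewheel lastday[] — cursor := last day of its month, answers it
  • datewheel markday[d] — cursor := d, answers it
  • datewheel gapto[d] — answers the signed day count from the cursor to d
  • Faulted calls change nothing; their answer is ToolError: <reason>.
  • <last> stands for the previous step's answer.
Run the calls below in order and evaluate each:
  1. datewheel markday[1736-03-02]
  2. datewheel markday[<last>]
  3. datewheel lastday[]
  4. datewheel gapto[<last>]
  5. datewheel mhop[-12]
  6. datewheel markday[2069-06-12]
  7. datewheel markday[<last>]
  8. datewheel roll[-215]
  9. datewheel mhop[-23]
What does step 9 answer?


Step: datewheel markday[d: 1736-03-02]
Result: 1736-03-02
Step: datewheel markday[d: <last>]
Result: 1736-03-02
Step: datewheel lastday[]
Result: 1736-03-31
Step: datewheel gapto[d: <last>]
Result: 0
Step: datewheel mhop[n: -12]
Result: 1735-03-31
Step: datewheel markday[d: 2069-06-12]
Result: 2069-06-12
Step: datewheel markday[d: <last>]
Result: 2069-06-12
Step: datewheel roll[n: -215]
Result: 2068-11-09
Step: datewheel mhop[n: -23]
Result: 2066-12-09

Answer: 2066-12-09


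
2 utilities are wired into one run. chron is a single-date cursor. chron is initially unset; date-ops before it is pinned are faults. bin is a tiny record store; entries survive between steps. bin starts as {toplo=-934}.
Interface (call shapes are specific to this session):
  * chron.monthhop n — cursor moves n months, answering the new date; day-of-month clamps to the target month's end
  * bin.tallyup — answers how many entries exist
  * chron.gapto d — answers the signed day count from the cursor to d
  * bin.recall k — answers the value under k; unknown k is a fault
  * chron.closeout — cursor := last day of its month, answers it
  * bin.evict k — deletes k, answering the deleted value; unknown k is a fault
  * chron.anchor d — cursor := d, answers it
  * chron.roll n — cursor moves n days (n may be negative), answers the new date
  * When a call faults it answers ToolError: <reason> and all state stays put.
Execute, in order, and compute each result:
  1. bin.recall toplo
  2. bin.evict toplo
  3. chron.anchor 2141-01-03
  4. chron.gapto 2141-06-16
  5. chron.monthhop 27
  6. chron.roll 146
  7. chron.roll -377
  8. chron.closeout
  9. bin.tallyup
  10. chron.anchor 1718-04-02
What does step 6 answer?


Answer: 2143-08-27

Derivation:
I run recall using k→toplo, yielding -934.
Calling evict using k→toplo: -934.
I call anchor using d→2141-01-03: 2141-01-03.
Calling gapto using d→2141-06-16, which returns 164.
Next I call monthhop using n→27, giving 2143-04-03.
I invoke roll using n→146, giving 2143-08-27.
I call roll using n→-377, giving 2142-08-15.
Now I run closeout, and get 2142-08-31.
Now I run tallyup(), yielding 0.
Invoking anchor using d→1718-04-02, and get 1718-04-02.


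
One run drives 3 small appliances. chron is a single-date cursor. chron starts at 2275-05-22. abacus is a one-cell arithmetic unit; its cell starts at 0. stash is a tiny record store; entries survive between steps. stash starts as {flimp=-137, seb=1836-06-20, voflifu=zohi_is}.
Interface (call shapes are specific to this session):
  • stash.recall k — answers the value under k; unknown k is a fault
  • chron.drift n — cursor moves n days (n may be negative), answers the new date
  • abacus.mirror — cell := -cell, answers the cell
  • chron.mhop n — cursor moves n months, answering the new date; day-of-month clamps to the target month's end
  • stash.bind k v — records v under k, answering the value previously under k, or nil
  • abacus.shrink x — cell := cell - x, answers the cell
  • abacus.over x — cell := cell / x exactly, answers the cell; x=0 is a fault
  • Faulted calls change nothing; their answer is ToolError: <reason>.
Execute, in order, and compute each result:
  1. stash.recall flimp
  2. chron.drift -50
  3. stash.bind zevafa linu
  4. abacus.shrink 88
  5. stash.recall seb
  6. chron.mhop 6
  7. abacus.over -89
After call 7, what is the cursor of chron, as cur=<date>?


Answer: cur=2275-10-02

Derivation:
>> recall(k='flimp')
<< -137
>> drift(n='-50')
<< 2275-04-02
>> bind(k='zevafa', v='linu')
<< nil
>> shrink(x='88')
<< -88
>> recall(k='seb')
<< 1836-06-20
>> mhop(n='6')
<< 2275-10-02
>> over(x='-89')
<< 88/89


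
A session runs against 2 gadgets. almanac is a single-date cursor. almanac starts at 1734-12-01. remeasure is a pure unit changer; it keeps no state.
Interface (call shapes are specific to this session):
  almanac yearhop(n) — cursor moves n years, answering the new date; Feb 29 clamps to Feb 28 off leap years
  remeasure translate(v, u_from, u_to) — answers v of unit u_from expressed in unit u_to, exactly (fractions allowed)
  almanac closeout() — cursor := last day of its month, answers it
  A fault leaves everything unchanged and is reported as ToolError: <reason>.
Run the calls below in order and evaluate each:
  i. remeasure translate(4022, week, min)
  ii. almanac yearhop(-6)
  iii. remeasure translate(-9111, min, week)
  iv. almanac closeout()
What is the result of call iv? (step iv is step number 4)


-- remeasure translate(v: 4022, u_from: week, u_to: min) : 40541760
-- almanac yearhop(n: -6) : 1728-12-01
-- remeasure translate(v: -9111, u_from: min, u_to: week) : -3037/3360
-- almanac closeout() : 1728-12-31

Answer: 1728-12-31


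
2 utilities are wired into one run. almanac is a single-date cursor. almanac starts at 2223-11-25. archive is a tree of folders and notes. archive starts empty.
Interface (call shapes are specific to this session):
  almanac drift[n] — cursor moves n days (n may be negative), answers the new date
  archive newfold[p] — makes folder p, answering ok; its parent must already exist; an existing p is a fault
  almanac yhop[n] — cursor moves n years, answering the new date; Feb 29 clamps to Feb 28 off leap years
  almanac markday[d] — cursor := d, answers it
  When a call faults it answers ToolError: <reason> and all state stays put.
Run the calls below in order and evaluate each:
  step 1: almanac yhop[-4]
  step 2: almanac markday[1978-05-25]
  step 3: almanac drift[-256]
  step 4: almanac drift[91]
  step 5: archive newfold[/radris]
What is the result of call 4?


Answer: 1977-12-11

Derivation:
>>> almanac yhop -4
:: 2219-11-25
>>> almanac markday 1978-05-25
:: 1978-05-25
>>> almanac drift -256
:: 1977-09-11
>>> almanac drift 91
:: 1977-12-11
>>> archive newfold /radris
:: ok


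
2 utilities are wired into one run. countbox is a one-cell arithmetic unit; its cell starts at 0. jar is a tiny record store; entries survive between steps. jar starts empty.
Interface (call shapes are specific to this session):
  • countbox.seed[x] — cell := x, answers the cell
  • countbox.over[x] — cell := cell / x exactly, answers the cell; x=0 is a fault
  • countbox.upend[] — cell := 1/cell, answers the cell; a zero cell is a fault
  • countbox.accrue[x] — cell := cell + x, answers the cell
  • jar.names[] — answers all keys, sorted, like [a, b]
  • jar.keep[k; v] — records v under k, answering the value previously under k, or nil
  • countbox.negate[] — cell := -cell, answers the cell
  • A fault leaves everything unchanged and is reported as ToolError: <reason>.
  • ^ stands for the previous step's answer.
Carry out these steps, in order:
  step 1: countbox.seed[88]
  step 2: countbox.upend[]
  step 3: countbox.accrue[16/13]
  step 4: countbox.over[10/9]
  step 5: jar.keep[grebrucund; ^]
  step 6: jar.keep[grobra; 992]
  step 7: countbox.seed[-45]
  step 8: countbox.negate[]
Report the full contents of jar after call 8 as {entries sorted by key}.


! countbox.seed(88) -> 88
! countbox.upend() -> 1/88
! countbox.accrue(16/13) -> 1421/1144
! countbox.over(10/9) -> 12789/11440
! jar.keep(grebrucund, ^) -> nil
! jar.keep(grobra, 992) -> nil
! countbox.seed(-45) -> -45
! countbox.negate() -> 45

Answer: {grebrucund=12789/11440, grobra=992}


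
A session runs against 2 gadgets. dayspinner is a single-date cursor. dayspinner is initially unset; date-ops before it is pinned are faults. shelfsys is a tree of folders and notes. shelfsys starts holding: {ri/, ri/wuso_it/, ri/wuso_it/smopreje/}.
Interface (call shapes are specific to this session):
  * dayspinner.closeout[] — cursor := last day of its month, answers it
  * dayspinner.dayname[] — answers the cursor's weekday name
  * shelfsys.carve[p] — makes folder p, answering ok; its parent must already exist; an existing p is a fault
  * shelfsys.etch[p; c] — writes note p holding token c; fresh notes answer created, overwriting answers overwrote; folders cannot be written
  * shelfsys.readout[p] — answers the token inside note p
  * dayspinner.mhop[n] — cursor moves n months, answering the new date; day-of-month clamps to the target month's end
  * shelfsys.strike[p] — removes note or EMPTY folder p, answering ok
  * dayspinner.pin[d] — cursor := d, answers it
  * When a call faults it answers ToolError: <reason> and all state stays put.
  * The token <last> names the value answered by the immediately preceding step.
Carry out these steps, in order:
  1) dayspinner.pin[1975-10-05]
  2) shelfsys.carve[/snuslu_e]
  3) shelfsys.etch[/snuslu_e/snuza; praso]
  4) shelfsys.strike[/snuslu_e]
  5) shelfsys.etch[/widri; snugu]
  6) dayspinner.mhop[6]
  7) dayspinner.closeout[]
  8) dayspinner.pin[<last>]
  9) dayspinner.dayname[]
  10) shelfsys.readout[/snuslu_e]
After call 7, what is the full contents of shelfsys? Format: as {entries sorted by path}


[in] dayspinner.pin 1975-10-05
:: 1975-10-05
[in] shelfsys.carve /snuslu_e
:: ok
[in] shelfsys.etch /snuslu_e/snuza praso
:: created
[in] shelfsys.strike /snuslu_e
:: ToolError: not empty
[in] shelfsys.etch /widri snugu
:: created
[in] dayspinner.mhop 6
:: 1976-04-05
[in] dayspinner.closeout
:: 1976-04-30
[in] dayspinner.pin <last>
:: 1976-04-30
[in] dayspinner.dayname
:: Friday
[in] shelfsys.readout /snuslu_e
:: ToolError: is a directory

Answer: {ri/, ri/wuso_it/, ri/wuso_it/smopreje/, snuslu_e/, snuslu_e/snuza=praso, widri=snugu}


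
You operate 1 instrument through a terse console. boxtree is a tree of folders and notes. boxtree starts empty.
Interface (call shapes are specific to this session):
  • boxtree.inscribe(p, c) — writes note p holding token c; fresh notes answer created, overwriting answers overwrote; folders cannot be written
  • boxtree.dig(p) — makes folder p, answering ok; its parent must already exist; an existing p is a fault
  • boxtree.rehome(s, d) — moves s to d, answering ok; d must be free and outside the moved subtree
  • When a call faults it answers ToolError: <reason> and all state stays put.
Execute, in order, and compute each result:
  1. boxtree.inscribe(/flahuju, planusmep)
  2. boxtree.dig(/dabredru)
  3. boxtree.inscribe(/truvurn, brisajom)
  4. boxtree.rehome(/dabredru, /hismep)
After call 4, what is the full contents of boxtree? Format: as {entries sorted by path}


Answer: {flahuju=planusmep, hismep/, truvurn=brisajom}

Derivation:
I try boxtree.inscribe with p=/flahuju, c=planusmep, which returns created.
Then boxtree.dig with p=/dabredru, which returns ok.
I call boxtree.inscribe with p=/truvurn, c=brisajom, → created.
Using boxtree.rehome with s=/dabredru, d=/hismep, → ok.


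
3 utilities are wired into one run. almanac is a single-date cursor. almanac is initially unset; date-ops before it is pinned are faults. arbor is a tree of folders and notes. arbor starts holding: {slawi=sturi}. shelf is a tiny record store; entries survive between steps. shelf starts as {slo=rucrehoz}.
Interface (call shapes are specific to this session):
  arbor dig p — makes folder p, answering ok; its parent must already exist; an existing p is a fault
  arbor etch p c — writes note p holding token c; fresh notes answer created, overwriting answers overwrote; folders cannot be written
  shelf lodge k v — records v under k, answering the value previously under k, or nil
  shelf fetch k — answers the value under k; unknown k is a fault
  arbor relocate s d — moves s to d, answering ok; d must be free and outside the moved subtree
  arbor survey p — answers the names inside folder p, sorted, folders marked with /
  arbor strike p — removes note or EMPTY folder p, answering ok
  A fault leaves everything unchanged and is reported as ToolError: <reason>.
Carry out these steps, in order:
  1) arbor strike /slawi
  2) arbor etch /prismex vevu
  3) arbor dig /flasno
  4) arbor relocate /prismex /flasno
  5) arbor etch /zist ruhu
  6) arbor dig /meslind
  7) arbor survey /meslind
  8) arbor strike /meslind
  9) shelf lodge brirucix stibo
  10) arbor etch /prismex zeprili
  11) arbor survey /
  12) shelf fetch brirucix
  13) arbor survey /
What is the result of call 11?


% arbor strike(p: /slawi) == ok
% arbor etch(p: /prismex, c: vevu) == created
% arbor dig(p: /flasno) == ok
% arbor relocate(s: /prismex, d: /flasno) == ToolError: exists
% arbor etch(p: /zist, c: ruhu) == created
% arbor dig(p: /meslind) == ok
% arbor survey(p: /meslind) == []
% arbor strike(p: /meslind) == ok
% shelf lodge(k: brirucix, v: stibo) == nil
% arbor etch(p: /prismex, c: zeprili) == overwrote
% arbor survey(p: /) == [flasno/, prismex, zist]
% shelf fetch(k: brirucix) == stibo
% arbor survey(p: /) == [flasno/, prismex, zist]

Answer: [flasno/, prismex, zist]


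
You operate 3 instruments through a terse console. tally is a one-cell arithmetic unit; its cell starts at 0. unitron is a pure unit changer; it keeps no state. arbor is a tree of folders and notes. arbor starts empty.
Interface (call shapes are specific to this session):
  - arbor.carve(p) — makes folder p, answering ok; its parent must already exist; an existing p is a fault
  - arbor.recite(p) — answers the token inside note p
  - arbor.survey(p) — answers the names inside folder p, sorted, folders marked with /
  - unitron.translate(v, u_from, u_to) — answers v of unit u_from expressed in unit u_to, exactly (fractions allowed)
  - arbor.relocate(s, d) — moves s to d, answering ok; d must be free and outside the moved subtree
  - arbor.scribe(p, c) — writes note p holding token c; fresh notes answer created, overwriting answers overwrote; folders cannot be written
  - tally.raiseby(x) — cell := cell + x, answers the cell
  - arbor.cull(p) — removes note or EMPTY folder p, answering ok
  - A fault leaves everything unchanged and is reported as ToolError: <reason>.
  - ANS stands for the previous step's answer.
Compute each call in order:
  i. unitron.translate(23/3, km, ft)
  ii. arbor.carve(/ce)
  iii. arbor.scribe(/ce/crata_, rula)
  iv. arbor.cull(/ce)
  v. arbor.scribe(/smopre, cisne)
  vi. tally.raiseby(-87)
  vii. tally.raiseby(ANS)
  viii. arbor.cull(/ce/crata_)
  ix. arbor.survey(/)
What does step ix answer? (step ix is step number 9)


>> translate(v=23/3, u_from=km, u_to=ft)
<< 28750000/1143
>> carve(p=/ce)
<< ok
>> scribe(p=/ce/crata_, c=rula)
<< created
>> cull(p=/ce)
<< ToolError: not empty
>> scribe(p=/smopre, c=cisne)
<< created
>> raiseby(x=-87)
<< -87
>> raiseby(x=ANS)
<< -174
>> cull(p=/ce/crata_)
<< ok
>> survey(p=/)
<< [ce/, smopre]

Answer: [ce/, smopre]


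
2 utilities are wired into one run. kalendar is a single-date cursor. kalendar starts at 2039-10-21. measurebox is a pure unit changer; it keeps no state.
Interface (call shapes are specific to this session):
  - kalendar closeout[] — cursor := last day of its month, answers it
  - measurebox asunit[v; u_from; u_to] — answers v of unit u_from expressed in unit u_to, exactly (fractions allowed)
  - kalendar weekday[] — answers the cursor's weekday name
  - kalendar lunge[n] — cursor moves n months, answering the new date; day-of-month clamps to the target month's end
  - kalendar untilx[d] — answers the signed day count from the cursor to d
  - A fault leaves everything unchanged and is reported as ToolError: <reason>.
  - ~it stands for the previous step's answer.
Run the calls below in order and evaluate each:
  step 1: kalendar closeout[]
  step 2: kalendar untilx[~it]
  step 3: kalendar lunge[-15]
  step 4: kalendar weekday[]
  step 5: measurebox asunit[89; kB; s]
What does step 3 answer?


-> kalendar closeout()
<- 2039-10-31
-> kalendar untilx(d=~it)
<- 0
-> kalendar lunge(n=-15)
<- 2038-07-31
-> kalendar weekday()
<- Saturday
-> measurebox asunit(v=89, u_from=kB, u_to=s)
<- ToolError: incompatible units

Answer: 2038-07-31


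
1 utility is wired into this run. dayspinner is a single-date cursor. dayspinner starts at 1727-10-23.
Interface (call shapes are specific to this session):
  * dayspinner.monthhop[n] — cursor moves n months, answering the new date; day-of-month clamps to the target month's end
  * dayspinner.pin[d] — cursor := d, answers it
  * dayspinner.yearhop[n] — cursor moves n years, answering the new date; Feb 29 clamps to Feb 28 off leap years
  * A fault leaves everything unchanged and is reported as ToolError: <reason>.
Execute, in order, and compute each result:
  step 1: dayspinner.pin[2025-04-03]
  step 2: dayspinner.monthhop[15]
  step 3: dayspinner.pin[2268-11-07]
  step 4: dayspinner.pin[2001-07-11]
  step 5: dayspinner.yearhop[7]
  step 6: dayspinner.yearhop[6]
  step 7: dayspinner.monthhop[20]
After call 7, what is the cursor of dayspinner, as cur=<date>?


! 1. pin(d: 2025-04-03) -> 2025-04-03
! 2. monthhop(n: 15) -> 2026-07-03
! 3. pin(d: 2268-11-07) -> 2268-11-07
! 4. pin(d: 2001-07-11) -> 2001-07-11
! 5. yearhop(n: 7) -> 2008-07-11
! 6. yearhop(n: 6) -> 2014-07-11
! 7. monthhop(n: 20) -> 2016-03-11

Answer: cur=2016-03-11


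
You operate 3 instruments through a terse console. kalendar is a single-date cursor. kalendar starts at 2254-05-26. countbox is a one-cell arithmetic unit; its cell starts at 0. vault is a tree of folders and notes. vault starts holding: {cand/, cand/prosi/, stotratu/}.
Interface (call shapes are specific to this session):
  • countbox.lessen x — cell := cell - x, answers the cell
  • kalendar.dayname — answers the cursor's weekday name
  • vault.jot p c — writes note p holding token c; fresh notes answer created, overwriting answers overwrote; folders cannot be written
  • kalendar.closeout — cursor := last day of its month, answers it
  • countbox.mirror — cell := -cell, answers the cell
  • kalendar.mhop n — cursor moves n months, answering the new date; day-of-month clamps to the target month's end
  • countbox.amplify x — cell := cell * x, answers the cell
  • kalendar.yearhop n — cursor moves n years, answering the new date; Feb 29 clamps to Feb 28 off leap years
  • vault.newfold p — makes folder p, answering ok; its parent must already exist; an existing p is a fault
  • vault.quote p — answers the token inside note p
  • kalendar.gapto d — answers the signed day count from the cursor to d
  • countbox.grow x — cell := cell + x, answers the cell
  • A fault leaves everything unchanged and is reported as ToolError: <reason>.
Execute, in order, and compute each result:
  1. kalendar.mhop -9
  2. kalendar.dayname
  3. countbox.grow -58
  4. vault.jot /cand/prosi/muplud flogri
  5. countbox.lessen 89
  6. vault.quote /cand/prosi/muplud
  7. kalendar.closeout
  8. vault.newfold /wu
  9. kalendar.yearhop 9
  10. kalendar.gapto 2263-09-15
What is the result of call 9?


Answer: 2262-08-31

Derivation:
Step: mhop[n→-9]
Result: 2253-08-26
Step: dayname[]
Result: Friday
Step: grow[x→-58]
Result: -58
Step: jot[p→/cand/prosi/muplud; c→flogri]
Result: created
Step: lessen[x→89]
Result: -147
Step: quote[p→/cand/prosi/muplud]
Result: flogri
Step: closeout[]
Result: 2253-08-31
Step: newfold[p→/wu]
Result: ok
Step: yearhop[n→9]
Result: 2262-08-31
Step: gapto[d→2263-09-15]
Result: 380


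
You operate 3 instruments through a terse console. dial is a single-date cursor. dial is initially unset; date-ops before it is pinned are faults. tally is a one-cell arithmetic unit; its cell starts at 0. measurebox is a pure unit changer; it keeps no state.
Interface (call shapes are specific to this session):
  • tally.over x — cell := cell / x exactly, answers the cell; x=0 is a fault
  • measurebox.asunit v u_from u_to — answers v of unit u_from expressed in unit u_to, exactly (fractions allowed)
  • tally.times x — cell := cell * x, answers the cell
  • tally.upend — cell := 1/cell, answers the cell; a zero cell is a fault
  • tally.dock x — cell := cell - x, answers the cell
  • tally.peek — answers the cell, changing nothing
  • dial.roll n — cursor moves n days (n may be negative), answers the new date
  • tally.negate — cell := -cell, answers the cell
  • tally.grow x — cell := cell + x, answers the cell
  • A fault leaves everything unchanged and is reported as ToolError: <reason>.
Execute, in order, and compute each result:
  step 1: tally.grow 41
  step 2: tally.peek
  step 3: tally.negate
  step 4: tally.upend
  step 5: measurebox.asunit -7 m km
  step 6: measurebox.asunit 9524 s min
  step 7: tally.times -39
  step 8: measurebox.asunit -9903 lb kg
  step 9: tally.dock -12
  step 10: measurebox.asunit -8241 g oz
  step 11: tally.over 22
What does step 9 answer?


Answer: 531/41

Derivation:
[in] tally.grow x: 41
= 41
[in] tally.peek
= 41
[in] tally.negate
= -41
[in] tally.upend
= -1/41
[in] measurebox.asunit v: -7 u_from: m u_to: km
= -7/1000
[in] measurebox.asunit v: 9524 u_from: s u_to: min
= 2381/15
[in] tally.times x: -39
= 39/41
[in] measurebox.asunit v: -9903 u_from: lb u_to: kg
= -449192524011/100000000
[in] tally.dock x: -12
= 531/41
[in] measurebox.asunit v: -8241 u_from: g u_to: oz
= -13185600000/45359237
[in] tally.over x: 22
= 531/902


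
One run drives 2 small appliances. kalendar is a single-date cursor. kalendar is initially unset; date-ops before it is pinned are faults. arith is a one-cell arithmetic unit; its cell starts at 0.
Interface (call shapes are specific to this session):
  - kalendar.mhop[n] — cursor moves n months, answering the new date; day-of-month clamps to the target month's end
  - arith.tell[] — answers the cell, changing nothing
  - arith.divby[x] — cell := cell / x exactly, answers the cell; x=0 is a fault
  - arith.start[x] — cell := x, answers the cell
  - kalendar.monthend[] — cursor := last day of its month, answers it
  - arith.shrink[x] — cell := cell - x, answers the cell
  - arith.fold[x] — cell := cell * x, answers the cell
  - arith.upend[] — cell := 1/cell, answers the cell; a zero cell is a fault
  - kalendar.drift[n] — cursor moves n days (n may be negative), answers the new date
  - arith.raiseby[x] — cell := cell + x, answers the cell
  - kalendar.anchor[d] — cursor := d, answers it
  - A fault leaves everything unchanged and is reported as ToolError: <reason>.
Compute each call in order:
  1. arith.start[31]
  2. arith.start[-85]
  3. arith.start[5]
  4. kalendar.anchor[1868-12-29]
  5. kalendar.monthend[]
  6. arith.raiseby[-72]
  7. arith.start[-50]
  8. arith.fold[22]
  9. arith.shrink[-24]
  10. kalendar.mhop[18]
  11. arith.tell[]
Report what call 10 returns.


I invoke arith.start(31), and get 31.
Using arith.start(-85), — result: -85.
Then arith.start(5), which returns 5.
I try kalendar.anchor(1868-12-29), and observe 1868-12-29.
Next I call kalendar.monthend, → 1868-12-31.
Then arith.raiseby(-72): -67.
Next I call arith.start(-50), and get -50.
Now I run arith.fold(22), giving -1100.
Now I run arith.shrink(-24): -1076.
Calling kalendar.mhop(18), which returns 1870-06-30.
Invoking arith.tell(), → -1076.

Answer: 1870-06-30


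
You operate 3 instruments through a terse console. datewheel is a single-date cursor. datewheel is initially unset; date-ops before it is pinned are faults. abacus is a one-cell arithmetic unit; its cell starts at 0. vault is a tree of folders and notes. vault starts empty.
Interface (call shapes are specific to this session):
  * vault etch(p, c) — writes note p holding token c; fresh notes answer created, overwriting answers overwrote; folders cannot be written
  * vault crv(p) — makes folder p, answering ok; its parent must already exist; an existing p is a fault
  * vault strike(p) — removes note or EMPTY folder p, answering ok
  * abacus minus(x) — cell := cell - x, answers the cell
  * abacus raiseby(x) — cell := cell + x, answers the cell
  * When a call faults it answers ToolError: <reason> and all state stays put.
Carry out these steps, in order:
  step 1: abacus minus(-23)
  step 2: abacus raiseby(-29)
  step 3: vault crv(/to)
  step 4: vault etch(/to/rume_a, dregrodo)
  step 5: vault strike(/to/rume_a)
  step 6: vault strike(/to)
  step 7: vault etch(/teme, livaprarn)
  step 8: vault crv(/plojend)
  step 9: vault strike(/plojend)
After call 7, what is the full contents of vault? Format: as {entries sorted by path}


Answer: {teme=livaprarn}

Derivation:
Then abacus minus(x=-23), and get 23.
Calling abacus raiseby(x=-29), and get -6.
I call vault crv(p=/to), → ok.
I try vault etch(p=/to/rume_a, c=dregrodo), yielding created.
I run vault strike(p=/to/rume_a), which returns ok.
I run vault strike(p=/to), and observe ok.
I run vault etch(p=/teme, c=livaprarn): created.
Invoking vault crv(p=/plojend), — result: ok.
Then vault strike(p=/plojend): ok.


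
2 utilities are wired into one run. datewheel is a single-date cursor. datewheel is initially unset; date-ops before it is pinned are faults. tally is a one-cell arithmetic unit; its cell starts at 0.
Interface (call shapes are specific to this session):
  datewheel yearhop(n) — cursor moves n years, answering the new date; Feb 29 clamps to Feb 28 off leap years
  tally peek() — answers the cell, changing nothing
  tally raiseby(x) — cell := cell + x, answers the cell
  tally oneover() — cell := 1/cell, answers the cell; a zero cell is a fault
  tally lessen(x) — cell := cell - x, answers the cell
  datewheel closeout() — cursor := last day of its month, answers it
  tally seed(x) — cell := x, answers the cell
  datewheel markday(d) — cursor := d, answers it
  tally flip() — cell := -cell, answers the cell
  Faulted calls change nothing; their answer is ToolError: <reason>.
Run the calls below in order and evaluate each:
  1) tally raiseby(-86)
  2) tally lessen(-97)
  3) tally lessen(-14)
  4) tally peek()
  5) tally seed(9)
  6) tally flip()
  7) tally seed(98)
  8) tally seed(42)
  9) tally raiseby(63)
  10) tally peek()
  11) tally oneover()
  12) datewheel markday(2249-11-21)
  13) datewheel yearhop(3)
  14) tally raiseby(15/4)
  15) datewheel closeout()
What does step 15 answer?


-- 1. tally raiseby(x=-86) == -86
-- 2. tally lessen(x=-97) == 11
-- 3. tally lessen(x=-14) == 25
-- 4. tally peek() == 25
-- 5. tally seed(x=9) == 9
-- 6. tally flip() == -9
-- 7. tally seed(x=98) == 98
-- 8. tally seed(x=42) == 42
-- 9. tally raiseby(x=63) == 105
-- 10. tally peek() == 105
-- 11. tally oneover() == 1/105
-- 12. datewheel markday(d=2249-11-21) == 2249-11-21
-- 13. datewheel yearhop(n=3) == 2252-11-21
-- 14. tally raiseby(x=15/4) == 1579/420
-- 15. datewheel closeout() == 2252-11-30

Answer: 2252-11-30


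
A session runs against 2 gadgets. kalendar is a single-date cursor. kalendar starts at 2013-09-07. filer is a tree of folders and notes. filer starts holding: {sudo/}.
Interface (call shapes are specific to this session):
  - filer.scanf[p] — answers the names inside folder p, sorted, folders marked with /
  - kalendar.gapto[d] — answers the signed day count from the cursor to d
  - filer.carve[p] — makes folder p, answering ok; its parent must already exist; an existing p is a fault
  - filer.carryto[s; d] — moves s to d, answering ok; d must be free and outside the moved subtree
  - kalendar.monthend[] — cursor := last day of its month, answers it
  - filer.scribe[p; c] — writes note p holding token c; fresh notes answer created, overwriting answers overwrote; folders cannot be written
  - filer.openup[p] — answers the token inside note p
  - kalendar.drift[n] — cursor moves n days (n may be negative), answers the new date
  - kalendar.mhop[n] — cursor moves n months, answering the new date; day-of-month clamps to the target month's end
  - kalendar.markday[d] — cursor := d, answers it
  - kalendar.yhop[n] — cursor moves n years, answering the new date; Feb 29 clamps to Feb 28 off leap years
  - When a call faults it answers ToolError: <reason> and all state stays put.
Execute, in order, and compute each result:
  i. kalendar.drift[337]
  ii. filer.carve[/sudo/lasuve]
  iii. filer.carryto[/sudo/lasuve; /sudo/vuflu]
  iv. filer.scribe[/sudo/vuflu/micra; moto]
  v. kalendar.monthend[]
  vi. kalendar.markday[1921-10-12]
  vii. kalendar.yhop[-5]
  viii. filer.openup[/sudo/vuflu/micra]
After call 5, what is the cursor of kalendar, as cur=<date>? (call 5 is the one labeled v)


Answer: cur=2014-08-31

Derivation:
~$ kalendar.drift n='337'
[out] 2014-08-10
~$ filer.carve p='/sudo/lasuve'
[out] ok
~$ filer.carryto s='/sudo/lasuve' d='/sudo/vuflu'
[out] ok
~$ filer.scribe p='/sudo/vuflu/micra' c='moto'
[out] created
~$ kalendar.monthend
[out] 2014-08-31
~$ kalendar.markday d='1921-10-12'
[out] 1921-10-12
~$ kalendar.yhop n='-5'
[out] 1916-10-12
~$ filer.openup p='/sudo/vuflu/micra'
[out] moto


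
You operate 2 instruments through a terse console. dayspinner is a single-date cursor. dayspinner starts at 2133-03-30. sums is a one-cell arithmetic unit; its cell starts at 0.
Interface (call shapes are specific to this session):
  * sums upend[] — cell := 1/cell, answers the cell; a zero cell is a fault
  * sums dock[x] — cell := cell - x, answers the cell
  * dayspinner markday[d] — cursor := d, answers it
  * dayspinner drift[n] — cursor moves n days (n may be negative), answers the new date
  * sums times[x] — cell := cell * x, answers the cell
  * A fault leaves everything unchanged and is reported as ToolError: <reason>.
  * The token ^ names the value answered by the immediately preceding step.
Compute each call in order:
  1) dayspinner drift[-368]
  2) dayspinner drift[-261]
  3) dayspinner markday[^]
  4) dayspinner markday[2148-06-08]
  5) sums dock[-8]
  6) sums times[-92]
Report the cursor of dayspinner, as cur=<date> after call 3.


==> dayspinner drift(n=-368)
<== 2132-03-27
==> dayspinner drift(n=-261)
<== 2131-07-10
==> dayspinner markday(d=^)
<== 2131-07-10
==> dayspinner markday(d=2148-06-08)
<== 2148-06-08
==> sums dock(x=-8)
<== 8
==> sums times(x=-92)
<== -736

Answer: cur=2131-07-10


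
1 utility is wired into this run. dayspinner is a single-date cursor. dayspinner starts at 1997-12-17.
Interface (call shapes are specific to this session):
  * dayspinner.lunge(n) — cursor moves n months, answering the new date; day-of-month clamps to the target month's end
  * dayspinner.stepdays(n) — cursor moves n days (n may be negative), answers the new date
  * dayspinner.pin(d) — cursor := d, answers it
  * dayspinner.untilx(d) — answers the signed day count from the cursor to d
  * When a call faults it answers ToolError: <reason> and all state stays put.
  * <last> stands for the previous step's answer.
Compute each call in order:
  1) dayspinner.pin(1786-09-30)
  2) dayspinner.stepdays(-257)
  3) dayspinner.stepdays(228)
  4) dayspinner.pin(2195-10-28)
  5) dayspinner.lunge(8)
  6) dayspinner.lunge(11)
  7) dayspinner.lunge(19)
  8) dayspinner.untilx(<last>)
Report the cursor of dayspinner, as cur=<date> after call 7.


Step: dayspinner.pin[d='1786-09-30']
Result: 1786-09-30
Step: dayspinner.stepdays[n='-257']
Result: 1786-01-16
Step: dayspinner.stepdays[n='228']
Result: 1786-09-01
Step: dayspinner.pin[d='2195-10-28']
Result: 2195-10-28
Step: dayspinner.lunge[n='8']
Result: 2196-06-28
Step: dayspinner.lunge[n='11']
Result: 2197-05-28
Step: dayspinner.lunge[n='19']
Result: 2198-12-28
Step: dayspinner.untilx[d='<last>']
Result: 0

Answer: cur=2198-12-28


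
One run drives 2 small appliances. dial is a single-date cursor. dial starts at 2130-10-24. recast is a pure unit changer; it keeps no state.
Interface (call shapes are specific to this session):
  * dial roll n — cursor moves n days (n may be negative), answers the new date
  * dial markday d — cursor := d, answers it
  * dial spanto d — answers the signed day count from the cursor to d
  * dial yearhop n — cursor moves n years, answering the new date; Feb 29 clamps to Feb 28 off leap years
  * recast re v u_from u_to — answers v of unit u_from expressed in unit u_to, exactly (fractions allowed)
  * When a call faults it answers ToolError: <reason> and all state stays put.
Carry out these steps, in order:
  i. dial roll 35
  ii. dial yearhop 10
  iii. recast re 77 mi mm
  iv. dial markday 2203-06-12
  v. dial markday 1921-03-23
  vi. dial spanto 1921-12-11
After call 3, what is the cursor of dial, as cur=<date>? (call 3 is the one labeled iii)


Answer: cur=2140-11-28

Derivation:
-> dial roll(35)
<- 2130-11-28
-> dial yearhop(10)
<- 2140-11-28
-> recast re(77, mi, mm)
<- 123919488
-> dial markday(2203-06-12)
<- 2203-06-12
-> dial markday(1921-03-23)
<- 1921-03-23
-> dial spanto(1921-12-11)
<- 263


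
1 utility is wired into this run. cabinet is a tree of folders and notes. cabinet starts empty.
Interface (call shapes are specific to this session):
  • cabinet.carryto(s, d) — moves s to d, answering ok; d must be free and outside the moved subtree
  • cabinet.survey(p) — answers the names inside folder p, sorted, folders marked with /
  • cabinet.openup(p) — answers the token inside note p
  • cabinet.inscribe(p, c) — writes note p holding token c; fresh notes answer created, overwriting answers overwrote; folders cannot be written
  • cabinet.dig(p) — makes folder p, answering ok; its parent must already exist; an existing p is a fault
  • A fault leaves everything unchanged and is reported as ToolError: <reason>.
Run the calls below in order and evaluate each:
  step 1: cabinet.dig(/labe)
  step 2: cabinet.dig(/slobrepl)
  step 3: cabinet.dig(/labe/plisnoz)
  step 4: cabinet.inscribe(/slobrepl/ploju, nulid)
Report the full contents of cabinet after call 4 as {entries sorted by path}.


Answer: {labe/, labe/plisnoz/, slobrepl/, slobrepl/ploju=nulid}

Derivation:
Next I call dig(p=/labe), giving ok.
Using dig(p=/slobrepl): ok.
I call dig(p=/labe/plisnoz), and get ok.
I use inscribe(p=/slobrepl/ploju, c=nulid), — result: created.


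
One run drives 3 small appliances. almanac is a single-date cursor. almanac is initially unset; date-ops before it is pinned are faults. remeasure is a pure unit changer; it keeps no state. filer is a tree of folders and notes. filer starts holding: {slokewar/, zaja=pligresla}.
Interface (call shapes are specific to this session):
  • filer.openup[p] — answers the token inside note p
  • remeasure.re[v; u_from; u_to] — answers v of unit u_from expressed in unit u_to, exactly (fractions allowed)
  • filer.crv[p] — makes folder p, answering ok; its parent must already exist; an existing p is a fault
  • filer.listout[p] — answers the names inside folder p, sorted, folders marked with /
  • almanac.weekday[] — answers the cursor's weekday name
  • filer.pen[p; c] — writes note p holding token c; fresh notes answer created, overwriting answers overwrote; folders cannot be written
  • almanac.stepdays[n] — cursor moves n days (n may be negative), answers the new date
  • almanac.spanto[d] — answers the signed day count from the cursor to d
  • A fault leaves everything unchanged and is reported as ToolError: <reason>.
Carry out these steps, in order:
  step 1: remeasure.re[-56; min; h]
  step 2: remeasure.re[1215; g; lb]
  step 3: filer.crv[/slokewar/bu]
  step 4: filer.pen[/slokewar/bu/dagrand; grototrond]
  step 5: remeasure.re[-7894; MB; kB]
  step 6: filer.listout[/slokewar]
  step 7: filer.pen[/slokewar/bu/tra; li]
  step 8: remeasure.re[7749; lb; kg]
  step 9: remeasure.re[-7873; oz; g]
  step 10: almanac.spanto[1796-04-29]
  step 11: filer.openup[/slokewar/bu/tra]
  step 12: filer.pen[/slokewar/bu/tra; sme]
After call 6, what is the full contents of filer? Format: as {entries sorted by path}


Answer: {slokewar/, slokewar/bu/, slokewar/bu/dagrand=grototrond, zaja=pligresla}

Derivation:
;; 1. re(v=-56, u_from=min, u_to=h) == -14/15
;; 2. re(v=1215, u_from=g, u_to=lb) == 121500000/45359237
;; 3. crv(p=/slokewar/bu) == ok
;; 4. pen(p=/slokewar/bu/dagrand, c=grototrond) == created
;; 5. re(v=-7894, u_from=MB, u_to=kB) == -7894000
;; 6. listout(p=/slokewar) == [bu/]
;; 7. pen(p=/slokewar/bu/tra, c=li) == created
;; 8. re(v=7749, u_from=lb, u_to=kg) == 351488727513/100000000
;; 9. re(v=-7873, u_from=oz, u_to=g) == -357113272901/1600000
;; 10. spanto(d=1796-04-29) == ToolError: no date set
;; 11. openup(p=/slokewar/bu/tra) == li
;; 12. pen(p=/slokewar/bu/tra, c=sme) == overwrote


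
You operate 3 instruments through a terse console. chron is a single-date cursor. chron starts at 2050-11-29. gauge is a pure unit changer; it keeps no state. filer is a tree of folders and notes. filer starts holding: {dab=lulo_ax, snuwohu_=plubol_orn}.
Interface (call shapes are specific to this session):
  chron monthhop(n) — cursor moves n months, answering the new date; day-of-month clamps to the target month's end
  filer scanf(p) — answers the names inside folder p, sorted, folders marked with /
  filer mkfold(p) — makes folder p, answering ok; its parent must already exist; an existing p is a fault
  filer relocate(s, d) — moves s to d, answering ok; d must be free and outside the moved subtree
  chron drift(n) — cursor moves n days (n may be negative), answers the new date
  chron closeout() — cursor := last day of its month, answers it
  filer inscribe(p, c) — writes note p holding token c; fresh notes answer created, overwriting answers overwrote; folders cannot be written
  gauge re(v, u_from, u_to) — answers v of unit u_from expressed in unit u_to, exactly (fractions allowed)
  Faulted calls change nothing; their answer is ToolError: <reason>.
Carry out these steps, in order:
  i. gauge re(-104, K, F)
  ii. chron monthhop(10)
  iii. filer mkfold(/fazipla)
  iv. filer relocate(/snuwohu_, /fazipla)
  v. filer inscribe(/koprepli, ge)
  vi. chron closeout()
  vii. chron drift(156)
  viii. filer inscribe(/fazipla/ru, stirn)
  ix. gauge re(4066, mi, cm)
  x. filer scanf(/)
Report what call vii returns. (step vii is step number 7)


Answer: 2052-03-04

Derivation:
% 1. gauge re(v→-104, u_from→K, u_to→F) == -64687/100
% 2. chron monthhop(n→10) == 2051-09-29
% 3. filer mkfold(p→/fazipla) == ok
% 4. filer relocate(s→/snuwohu_, d→/fazipla) == ToolError: exists
% 5. filer inscribe(p→/koprepli, c→ge) == created
% 6. chron closeout() == 2051-09-30
% 7. chron drift(n→156) == 2052-03-04
% 8. filer inscribe(p→/fazipla/ru, c→stirn) == created
% 9. gauge re(v→4066, u_from→mi, u_to→cm) == 3271796352/5
% 10. filer scanf(p→/) == [dab, fazipla/, koprepli, snuwohu_]
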